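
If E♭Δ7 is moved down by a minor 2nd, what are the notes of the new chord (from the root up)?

Transposed root: Eb → D (minor 2nd down). So we spell D major seventh:
- root: D
- major 3rd: F#
- perfect 5th: A
- major 7th: C#

D, F#, A, C#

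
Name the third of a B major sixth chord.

B major sixth is built on B; its 3rd is a major 3rd above the root.
A third above B uses the letter D, and the major 3rd above B is D-sharp.

D-sharp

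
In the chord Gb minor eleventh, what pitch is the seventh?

Gb minor eleventh is built on G-flat; its 7th is a minor 7th above the root.
A seventh above G uses the letter F, and the minor 7th above G-flat is F-flat.

F-flat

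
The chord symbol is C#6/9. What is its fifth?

G#

Root of C#6/9 = C#. The 5th is a perfect 5th: C# up a perfect 5th → G#.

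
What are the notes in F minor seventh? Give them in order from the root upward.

Root F, quality minor seventh:
root → F
3rd (minor 3rd) → A-flat
5th (perfect 5th) → C
7th (minor 7th) → E-flat

F, A-flat, C, E-flat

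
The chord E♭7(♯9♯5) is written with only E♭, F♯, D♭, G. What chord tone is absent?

E♭7(♯9♯5) = E♭, G, B, D♭, F♯. The voicing lacks the 5th (augmented 5th), B.

B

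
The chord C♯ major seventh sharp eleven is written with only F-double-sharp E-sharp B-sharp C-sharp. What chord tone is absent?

The full C♯ major seventh sharp eleven chord is C-sharp, E-sharp, G-sharp, B-sharp, F-double-sharp.
Comparing with the voicing, the perfect 5th (5th) — G-sharp — is absent.

G-sharp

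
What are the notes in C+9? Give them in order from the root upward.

C+9 is a dominant ninth sharp five built on C.
- root: C
- major 3rd: E
- augmented 5th: G#
- minor 7th: Bb
- major 9th: D

C, E, G#, Bb, D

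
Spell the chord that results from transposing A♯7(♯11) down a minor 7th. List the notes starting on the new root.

A♯ down a minor 7th → B♯. New chord: B♯ dominant seventh sharp eleven.
- root: B♯
- major 3rd: D𝄪
- perfect 5th: F𝄪
- minor 7th: A♯
- augmented 11th: E𝄪

B♯ – D𝄪 – F𝄪 – A♯ – E𝄪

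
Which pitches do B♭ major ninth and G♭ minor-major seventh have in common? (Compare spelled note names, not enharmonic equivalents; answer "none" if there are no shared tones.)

B♭ major ninth: Bb D F A C
G♭ minor-major seventh: Gb Bbb Db F
Common to both → F.

F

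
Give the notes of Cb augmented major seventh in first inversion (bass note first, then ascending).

E-flat, G, B-flat, C-flat

Cb augmented major seventh = C-flat–E-flat–G–B-flat; first inversion → third (E-flat) lowest.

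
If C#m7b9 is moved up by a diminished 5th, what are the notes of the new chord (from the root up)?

G – B♭ – D – F – A♭

A diminished 5th up from C♯ is G, so the new chord is G minor seventh flat nine.
G — root
B♭ — minor 3rd
D — perfect 5th
F — minor 7th
A♭ — minor 9th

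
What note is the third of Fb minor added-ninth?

Abb

Fb minor added-ninth is built on Fb; its 3rd is a minor 3rd above the root.
A third above F uses the letter A, and the minor 3rd above Fb is Abb.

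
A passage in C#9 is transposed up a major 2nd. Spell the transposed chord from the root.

A major 2nd up from C# is D#, so the new chord is D# dominant ninth.
- root: D#
- major 3rd: F##
- perfect 5th: A#
- minor 7th: C#
- major 9th: E#

D#, F##, A#, C#, E#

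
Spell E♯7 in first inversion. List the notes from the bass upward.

In root position, E♯7 is E#–G##–B#–D#.
First inversion puts the third (G##) in the bass.

G##, B#, D#, E#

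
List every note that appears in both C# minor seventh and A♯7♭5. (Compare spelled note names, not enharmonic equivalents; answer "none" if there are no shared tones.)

E – G#

C# minor seventh = C#, E, G#, B.
A♯7♭5 = A#, C##, E, G#.
Shared: E, G#.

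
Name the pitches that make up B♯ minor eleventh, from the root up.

B♯ minor eleventh: minor eleventh on B#.
Root: B#
Minor 3rd (3rd): D#
Perfect 5th (5th): F##
Minor 7th (7th): A#
Major 9th (9th): C##
Perfect 11th (11th): E#

B#, D#, F##, A#, C##, E#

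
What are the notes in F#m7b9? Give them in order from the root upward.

F#m7b9 is a minor seventh flat nine built on F#.
- root: F#
- minor 3rd: A
- perfect 5th: C#
- minor 7th: E
- minor 9th: G

F#, A, C#, E, G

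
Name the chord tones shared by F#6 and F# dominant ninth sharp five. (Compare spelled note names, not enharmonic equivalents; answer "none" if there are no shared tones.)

F#  A#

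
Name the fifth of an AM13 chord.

E

AM13 is built on A; its 5th is a perfect 5th above the root.
A fifth above A uses the letter E, and the perfect 5th above A is E.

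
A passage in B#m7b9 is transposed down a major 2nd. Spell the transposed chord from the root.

A#, C#, E#, G#, B

B# down a major 2nd → A#. New chord: A# minor seventh flat nine.
- root: A#
- minor 3rd: C#
- perfect 5th: E#
- minor 7th: G#
- minor 9th: B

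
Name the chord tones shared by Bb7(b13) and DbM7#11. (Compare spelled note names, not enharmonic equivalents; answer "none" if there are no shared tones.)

F Ab

Bb7(b13): Bb D F Ab Gb
DbM7#11: Db F Ab C G
Common to both → F, Ab.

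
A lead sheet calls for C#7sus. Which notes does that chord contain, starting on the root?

Root C#, quality dominant seventh suspended fourth:
root → C#
4th (perfect 4th) → F#
5th (perfect 5th) → G#
7th (minor 7th) → B

C#  F#  G#  B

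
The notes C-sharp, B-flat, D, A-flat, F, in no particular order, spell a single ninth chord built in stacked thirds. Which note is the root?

Stacking in thirds gives B-flat – D – F – A-flat – C-sharp, so B-flat is the root — B-flat dominant seventh sharp nine.

B-flat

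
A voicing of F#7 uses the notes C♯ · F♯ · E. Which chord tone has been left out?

F#7 = F♯, A♯, C♯, E. The voicing lacks the 3rd (major 3rd), A♯.

A♯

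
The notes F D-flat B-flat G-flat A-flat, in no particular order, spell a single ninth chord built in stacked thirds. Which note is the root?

G-flat

Stacking in thirds gives G-flat – B-flat – D-flat – F – A-flat, so G-flat is the root — G-flat major ninth.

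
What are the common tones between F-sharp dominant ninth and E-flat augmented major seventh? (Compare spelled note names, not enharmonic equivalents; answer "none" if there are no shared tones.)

none

F-sharp dominant ninth = F-sharp, A-sharp, C-sharp, E, G-sharp.
E-flat augmented major seventh = E-flat, G, B, D.
Shared: none.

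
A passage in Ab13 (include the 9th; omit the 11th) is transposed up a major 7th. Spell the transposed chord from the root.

Transposed root: Ab → G (major 7th up). So we spell G dominant thirteenth:
root → G
3rd (major 3rd) → B
5th (perfect 5th) → D
7th (minor 7th) → F
9th (major 9th) → A
13th (major 13th) → E

G, B, D, F, A, E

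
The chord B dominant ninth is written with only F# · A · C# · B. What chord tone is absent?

D#

B dominant ninth = B, D#, F#, A, C#. The voicing lacks the 3rd (major 3rd), D#.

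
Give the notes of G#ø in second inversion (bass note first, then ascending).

D  F#  G#  B

In root position, G#ø is G#–B–D–F#.
Second inversion puts the fifth (D) in the bass.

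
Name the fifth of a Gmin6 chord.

Root of Gmin6 = G. The 5th is a perfect 5th: G up a perfect 5th → D.

D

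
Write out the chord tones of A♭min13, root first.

Ab – Cb – Eb – Gb – Bb – Db – F

Root Ab, quality minor thirteenth:
root → Ab
3rd (minor 3rd) → Cb
5th (perfect 5th) → Eb
7th (minor 7th) → Gb
9th (major 9th) → Bb
11th (perfect 11th) → Db
13th (major 13th) → F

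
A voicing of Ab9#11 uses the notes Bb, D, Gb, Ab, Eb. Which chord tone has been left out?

C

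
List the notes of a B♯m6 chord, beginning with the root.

B#, D#, F##, G##

B♯m6 is a minor sixth built on B#.
root → B#
3rd (minor 3rd) → D#
5th (perfect 5th) → F##
6th (major 6th) → G##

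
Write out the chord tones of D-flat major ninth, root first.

D♭  F  A♭  C  E♭

D-flat major ninth: major ninth on D♭.
D♭ — root
F — major 3rd
A♭ — perfect 5th
C — major 7th
E♭ — major 9th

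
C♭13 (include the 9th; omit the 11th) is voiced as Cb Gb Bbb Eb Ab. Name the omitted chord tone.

Db

The full C♭13 chord is Cb, Eb, Gb, Bbb, Db, Ab.
Comparing with the voicing, the major 9th (9th) — Db — is absent.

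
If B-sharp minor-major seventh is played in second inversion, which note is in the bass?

F𝄪

B-sharp minor-major seventh in root position is B♯–D♯–F𝄪–A𝄪.
Second inversion places the fifth in the bass, which is F𝄪.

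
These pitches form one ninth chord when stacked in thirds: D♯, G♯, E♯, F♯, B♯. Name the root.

Arranged so that each adjacent pair is a third by letter name: E♯ – G♯ – B♯ – D♯ – F♯.
The bottom of that stack, E♯, is the root (this is E♯ minor seventh flat nine).

E♯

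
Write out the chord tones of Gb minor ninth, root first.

Root Gb, quality minor ninth:
root → Gb
3rd (minor 3rd) → Bbb
5th (perfect 5th) → Db
7th (minor 7th) → Fb
9th (major 9th) → Ab

Gb, Bbb, Db, Fb, Ab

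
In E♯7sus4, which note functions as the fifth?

Root of E♯7sus4 = E#. The 5th is a perfect 5th: E# up a perfect 5th → B#.

B#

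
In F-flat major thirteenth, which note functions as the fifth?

Root of F-flat major thirteenth = F♭. The 5th is a perfect 5th: F♭ up a perfect 5th → C♭.

C♭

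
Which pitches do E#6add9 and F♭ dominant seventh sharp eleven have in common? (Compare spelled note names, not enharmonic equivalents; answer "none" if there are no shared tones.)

none

E#6add9 = E♯, G𝄪, B♯, C𝄪, F𝄪.
F♭ dominant seventh sharp eleven = F♭, A♭, C♭, E𝄫, B♭.
Shared: none.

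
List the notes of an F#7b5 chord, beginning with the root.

F#7b5: dominant seventh flat five on F#.
root → F#
3rd (major 3rd) → A#
5th (diminished 5th) → C
7th (minor 7th) → E

F#, A#, C, E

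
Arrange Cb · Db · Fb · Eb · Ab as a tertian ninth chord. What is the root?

Db

Stacking in thirds gives Db – Fb – Ab – Cb – Eb, so Db is the root — Db minor ninth.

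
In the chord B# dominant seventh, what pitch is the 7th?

Root of B# dominant seventh = B#. The 7th is a minor 7th: B# up a minor 7th → A#.

A#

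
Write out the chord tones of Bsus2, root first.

B  C#  F#

Bsus2 is a suspended second built on B.
Root: B
Major 2nd (2nd): C#
Perfect 5th (5th): F#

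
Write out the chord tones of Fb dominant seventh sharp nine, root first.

F-flat – A-flat – C-flat – E-double-flat – G

Fb dominant seventh sharp nine is a dominant seventh sharp nine built on F-flat.
- root: F-flat
- major 3rd: A-flat
- perfect 5th: C-flat
- minor 7th: E-double-flat
- augmented 9th: G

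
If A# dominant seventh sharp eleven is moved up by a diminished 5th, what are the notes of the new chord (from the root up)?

A-sharp up a diminished 5th → E. New chord: E dominant seventh sharp eleven.
E — root
G-sharp — major 3rd
B — perfect 5th
D — minor 7th
A-sharp — augmented 11th

E, G-sharp, B, D, A-sharp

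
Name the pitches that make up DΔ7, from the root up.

D – F# – A – C#

DΔ7 is a major seventh built on D.
- root: D
- major 3rd: F#
- perfect 5th: A
- major 7th: C#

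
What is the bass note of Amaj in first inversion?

C#

Amaj in root position is A–C#–E.
First inversion places the third in the bass, which is C#.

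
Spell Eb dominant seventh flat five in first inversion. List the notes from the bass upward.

G, B𝄫, D♭, E♭

In root position, Eb dominant seventh flat five is E♭–G–B𝄫–D♭.
First inversion puts the third (G) in the bass.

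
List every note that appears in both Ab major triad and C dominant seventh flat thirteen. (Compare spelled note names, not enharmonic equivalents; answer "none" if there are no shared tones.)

Ab major triad = A-flat, C, E-flat.
C dominant seventh flat thirteen = C, E, G, B-flat, A-flat.
Shared: A-flat, C.

A-flat – C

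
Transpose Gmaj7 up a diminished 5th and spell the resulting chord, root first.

G up a diminished 5th → D♭. New chord: D♭ major seventh.
root → D♭
3rd (major 3rd) → F
5th (perfect 5th) → A♭
7th (major 7th) → C

D♭  F  A♭  C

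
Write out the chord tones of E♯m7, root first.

E#  G#  B#  D#

E♯m7: minor seventh on E#.
E# — root
G# — minor 3rd
B# — perfect 5th
D# — minor 7th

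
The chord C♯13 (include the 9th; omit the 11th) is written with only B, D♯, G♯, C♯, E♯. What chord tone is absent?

The full C♯13 chord is C♯, E♯, G♯, B, D♯, A♯.
Comparing with the voicing, the major 13th (13th) — A♯ — is absent.

A♯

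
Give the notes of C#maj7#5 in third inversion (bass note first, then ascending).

C#maj7#5 = C#–E#–G##–B#; third inversion → seventh (B#) lowest.

B#, C#, E#, G##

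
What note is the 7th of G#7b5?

F#

G#7b5 is built on G#; its 7th is a minor 7th above the root.
A seventh above G uses the letter F, and the minor 7th above G# is F#.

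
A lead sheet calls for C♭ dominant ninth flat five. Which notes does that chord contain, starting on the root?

Root C-flat, quality dominant ninth flat five:
C-flat — root
E-flat — major 3rd
G-double-flat — diminished 5th
B-double-flat — minor 7th
D-flat — major 9th

C-flat – E-flat – G-double-flat – B-double-flat – D-flat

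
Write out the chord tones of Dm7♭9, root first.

D, F, A, C, Eb

Dm7♭9 is a minor seventh flat nine built on D.
root → D
3rd (minor 3rd) → F
5th (perfect 5th) → A
7th (minor 7th) → C
9th (minor 9th) → Eb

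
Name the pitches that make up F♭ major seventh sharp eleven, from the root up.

Root Fb, quality major seventh sharp eleven:
Root: Fb
Major 3rd (3rd): Ab
Perfect 5th (5th): Cb
Major 7th (7th): Eb
Augmented 11th (11th): Bb

Fb, Ab, Cb, Eb, Bb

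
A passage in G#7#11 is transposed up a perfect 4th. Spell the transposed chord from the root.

G# up a perfect 4th → C#. New chord: C# dominant seventh sharp eleven.
C# — root
E# — major 3rd
G# — perfect 5th
B — minor 7th
F## — augmented 11th

C#, E#, G#, B, F##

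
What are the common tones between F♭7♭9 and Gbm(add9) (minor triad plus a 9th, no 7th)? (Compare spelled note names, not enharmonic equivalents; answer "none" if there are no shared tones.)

A♭

F♭7♭9: F♭ A♭ C♭ E𝄫 G𝄫
Gbm(add9): G♭ B𝄫 D♭ A♭
Common to both → A♭.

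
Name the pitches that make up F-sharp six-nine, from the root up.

F-sharp six-nine: six-nine on F-sharp.
root → F-sharp
3rd (major 3rd) → A-sharp
5th (perfect 5th) → C-sharp
6th (major 6th) → D-sharp
9th (major 9th) → G-sharp

F-sharp, A-sharp, C-sharp, D-sharp, G-sharp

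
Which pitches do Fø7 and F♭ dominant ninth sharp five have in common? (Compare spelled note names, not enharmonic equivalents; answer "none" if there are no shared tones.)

Fø7 = F, Ab, Cb, Eb.
F♭ dominant ninth sharp five = Fb, Ab, C, Ebb, Gb.
Shared: Ab.

Ab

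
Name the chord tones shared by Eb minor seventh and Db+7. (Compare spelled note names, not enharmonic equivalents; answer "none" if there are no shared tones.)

Eb minor seventh: Eb Gb Bb Db
Db+7: Db F A Cb
Common to both → Db.

Db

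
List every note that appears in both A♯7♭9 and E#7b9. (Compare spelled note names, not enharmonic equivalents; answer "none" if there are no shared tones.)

A♯7♭9 = A#, C##, E#, G#, B.
E#7b9 = E#, G##, B#, D#, F#.
Shared: E#.

E#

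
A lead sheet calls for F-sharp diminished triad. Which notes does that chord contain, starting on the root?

F# A C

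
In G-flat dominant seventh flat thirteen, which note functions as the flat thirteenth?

G-flat dominant seventh flat thirteen is built on G-flat; its 13th is a minor 13th above the root.
A sixth above G uses the letter E, and the minor 13th above G-flat is E-double-flat.

E-double-flat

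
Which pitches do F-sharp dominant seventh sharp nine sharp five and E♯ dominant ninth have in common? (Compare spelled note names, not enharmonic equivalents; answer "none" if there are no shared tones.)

G-double-sharp

F-sharp dominant seventh sharp nine sharp five = F-sharp, A-sharp, C-double-sharp, E, G-double-sharp.
E♯ dominant ninth = E-sharp, G-double-sharp, B-sharp, D-sharp, F-double-sharp.
Shared: G-double-sharp.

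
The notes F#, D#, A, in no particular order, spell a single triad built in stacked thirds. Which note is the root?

D#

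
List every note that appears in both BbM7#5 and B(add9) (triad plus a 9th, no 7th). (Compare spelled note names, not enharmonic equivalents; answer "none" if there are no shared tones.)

F#

BbM7#5: Bb D F# A
B(add9): B D# F# C#
Common to both → F#.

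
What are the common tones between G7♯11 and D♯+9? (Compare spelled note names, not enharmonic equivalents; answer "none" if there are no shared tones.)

G7♯11: G B D F C#
D♯+9: D# F## A## C# E#
Common to both → C#.

C#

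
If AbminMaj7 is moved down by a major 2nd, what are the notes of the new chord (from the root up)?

A major 2nd down from Ab is Gb, so the new chord is Gb minor-major seventh.
- root: Gb
- minor 3rd: Bbb
- perfect 5th: Db
- major 7th: F

Gb Bbb Db F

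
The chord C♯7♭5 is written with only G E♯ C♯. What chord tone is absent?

B

The full C♯7♭5 chord is C♯, E♯, G, B.
Comparing with the voicing, the minor 7th (7th) — B — is absent.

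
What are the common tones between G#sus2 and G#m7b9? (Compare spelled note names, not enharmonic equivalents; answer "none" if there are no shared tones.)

G♯ – D♯

G#sus2 = G♯, A♯, D♯.
G#m7b9 = G♯, B, D♯, F♯, A.
Shared: G♯, D♯.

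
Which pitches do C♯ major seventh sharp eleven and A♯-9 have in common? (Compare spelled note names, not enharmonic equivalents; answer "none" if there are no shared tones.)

C# E# G# B#

C♯ major seventh sharp eleven = C#, E#, G#, B#, F##.
A♯-9 = A#, C#, E#, G#, B#.
Shared: C#, E#, G#, B#.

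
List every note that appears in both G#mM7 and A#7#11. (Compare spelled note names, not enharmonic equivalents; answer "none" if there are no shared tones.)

G#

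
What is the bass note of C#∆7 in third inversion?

C#∆7 = C#–E#–G#–B#. Third inversion → seventh in the bass = B#.

B#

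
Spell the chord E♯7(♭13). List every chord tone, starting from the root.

E♯7(♭13): dominant seventh flat thirteen on E♯.
- root: E♯
- major 3rd: G𝄪
- perfect 5th: B♯
- minor 7th: D♯
- minor 13th: C♯

E♯, G𝄪, B♯, D♯, C♯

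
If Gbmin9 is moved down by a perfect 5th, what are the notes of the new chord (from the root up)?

Transposed root: Gb → Cb (perfect 5th down). So we spell Cb minor ninth:
- root: Cb
- minor 3rd: Ebb
- perfect 5th: Gb
- minor 7th: Bbb
- major 9th: Db

Cb  Ebb  Gb  Bbb  Db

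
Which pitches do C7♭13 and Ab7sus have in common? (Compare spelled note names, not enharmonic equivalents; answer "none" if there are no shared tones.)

C7♭13 = C, E, G, Bb, Ab.
Ab7sus = Ab, Db, Eb, Gb.
Shared: Ab.

Ab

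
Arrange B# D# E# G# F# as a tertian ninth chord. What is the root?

Stacking in thirds gives E# – G# – B# – D# – F#, so E# is the root — E# minor seventh flat nine.

E#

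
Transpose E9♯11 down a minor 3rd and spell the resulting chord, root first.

C#, E#, G#, B, D#, F##

A minor 3rd down from E is C#, so the new chord is C# dominant ninth sharp eleven.
Root: C#
Major 3rd (3rd): E#
Perfect 5th (5th): G#
Minor 7th (7th): B
Major 9th (9th): D#
Augmented 11th (11th): F##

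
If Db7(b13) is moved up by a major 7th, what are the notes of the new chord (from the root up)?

C, E, G, Bb, Ab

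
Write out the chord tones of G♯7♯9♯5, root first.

G♯7♯9♯5 is a dominant seventh sharp nine sharp five built on G♯.
G♯ — root
B♯ — major 3rd
D𝄪 — augmented 5th
F♯ — minor 7th
A𝄪 — augmented 9th

G♯ B♯ D𝄪 F♯ A𝄪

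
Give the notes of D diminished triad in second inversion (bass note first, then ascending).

A-flat, D, F

In root position, D diminished triad is D–F–A-flat.
Second inversion puts the fifth (A-flat) in the bass.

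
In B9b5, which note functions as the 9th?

C#

Root of B9b5 = B. The 9th is a major 9th: B up a major 9th → C#.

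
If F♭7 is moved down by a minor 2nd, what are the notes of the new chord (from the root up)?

Eb – G – Bb – Db

Fb down a minor 2nd → Eb. New chord: Eb dominant seventh.
root → Eb
3rd (major 3rd) → G
5th (perfect 5th) → Bb
7th (minor 7th) → Db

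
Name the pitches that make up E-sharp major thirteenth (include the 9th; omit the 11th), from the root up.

E#, G##, B#, D##, F##, C##

E-sharp major thirteenth: major thirteenth on E#.
Root: E#
Major 3rd (3rd): G##
Perfect 5th (5th): B#
Major 7th (7th): D##
Major 9th (9th): F##
Major 13th (13th): C##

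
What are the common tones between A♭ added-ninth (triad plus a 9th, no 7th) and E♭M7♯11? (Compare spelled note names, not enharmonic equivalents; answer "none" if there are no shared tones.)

Eb  Bb

A♭ added-ninth: Ab C Eb Bb
E♭M7♯11: Eb G Bb D A
Common to both → Eb, Bb.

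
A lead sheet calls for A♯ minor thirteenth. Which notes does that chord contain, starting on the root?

A-sharp – C-sharp – E-sharp – G-sharp – B-sharp – D-sharp – F-double-sharp

Root A-sharp, quality minor thirteenth:
A-sharp — root
C-sharp — minor 3rd
E-sharp — perfect 5th
G-sharp — minor 7th
B-sharp — major 9th
D-sharp — perfect 11th
F-double-sharp — major 13th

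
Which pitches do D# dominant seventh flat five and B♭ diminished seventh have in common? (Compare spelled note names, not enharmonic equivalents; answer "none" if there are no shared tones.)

D# dominant seventh flat five: D-sharp F-double-sharp A C-sharp
B♭ diminished seventh: B-flat D-flat F-flat A-double-flat
Common to both → none.

none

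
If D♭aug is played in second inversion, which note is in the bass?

D♭aug = Db–F–A. Second inversion → fifth in the bass = A.

A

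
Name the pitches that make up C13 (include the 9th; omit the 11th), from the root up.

C13: dominant thirteenth on C.
root → C
3rd (major 3rd) → E
5th (perfect 5th) → G
7th (minor 7th) → Bb
9th (major 9th) → D
13th (major 13th) → A

C, E, G, Bb, D, A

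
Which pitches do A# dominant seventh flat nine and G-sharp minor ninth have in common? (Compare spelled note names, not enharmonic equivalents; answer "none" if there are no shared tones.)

A# dominant seventh flat nine: A-sharp C-double-sharp E-sharp G-sharp B
G-sharp minor ninth: G-sharp B D-sharp F-sharp A-sharp
Common to both → A-sharp, G-sharp, B.

A-sharp, G-sharp, B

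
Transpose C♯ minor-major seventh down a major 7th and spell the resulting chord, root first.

Transposed root: C-sharp → D (major 7th down). So we spell D minor-major seventh:
- root: D
- minor 3rd: F
- perfect 5th: A
- major 7th: C-sharp

D  F  A  C-sharp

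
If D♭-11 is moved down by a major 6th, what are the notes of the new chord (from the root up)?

A major 6th down from Db is Fb, so the new chord is Fb minor eleventh.
Fb — root
Abb — minor 3rd
Cb — perfect 5th
Ebb — minor 7th
Gb — major 9th
Bbb — perfect 11th

Fb – Abb – Cb – Ebb – Gb – Bbb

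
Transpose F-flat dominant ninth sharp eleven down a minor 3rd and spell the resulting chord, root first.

Transposed root: F-flat → D-flat (minor 3rd down). So we spell D-flat dominant ninth sharp eleven:
- root: D-flat
- major 3rd: F
- perfect 5th: A-flat
- minor 7th: C-flat
- major 9th: E-flat
- augmented 11th: G

D-flat, F, A-flat, C-flat, E-flat, G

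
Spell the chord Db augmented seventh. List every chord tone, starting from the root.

Db augmented seventh is an augmented seventh built on Db.
Root: Db
Major 3rd (3rd): F
Augmented 5th (5th): A
Minor 7th (7th): Cb

Db – F – A – Cb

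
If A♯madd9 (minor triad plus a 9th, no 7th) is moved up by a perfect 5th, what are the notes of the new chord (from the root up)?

E# – G# – B# – F##

A perfect 5th up from A# is E#, so the new chord is E# minor added-ninth.
Root: E#
Minor 3rd (3rd): G#
Perfect 5th (5th): B#
Major 9th (9th): F##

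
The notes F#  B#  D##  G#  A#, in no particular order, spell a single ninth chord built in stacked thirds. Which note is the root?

Stacking in thirds gives G# – B# – D## – F# – A#, so G# is the root — G# dominant ninth sharp five.

G#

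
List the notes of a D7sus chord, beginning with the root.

D  G  A  C

Root D, quality dominant seventh suspended fourth:
D — root
G — perfect 4th
A — perfect 5th
C — minor 7th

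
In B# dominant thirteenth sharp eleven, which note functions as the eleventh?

E-double-sharp

B# dominant thirteenth sharp eleven is built on B-sharp; its 11th is an augmented 11th above the root.
A fourth above B uses the letter E, and the augmented 11th above B-sharp is E-double-sharp.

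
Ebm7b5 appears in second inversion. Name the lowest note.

Ebm7b5 in root position is E♭–G♭–B𝄫–D♭.
Second inversion places the fifth in the bass, which is B𝄫.

B𝄫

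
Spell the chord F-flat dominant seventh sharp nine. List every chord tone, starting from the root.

F-flat dominant seventh sharp nine is a dominant seventh sharp nine built on F-flat.
- root: F-flat
- major 3rd: A-flat
- perfect 5th: C-flat
- minor 7th: E-double-flat
- augmented 9th: G

F-flat A-flat C-flat E-double-flat G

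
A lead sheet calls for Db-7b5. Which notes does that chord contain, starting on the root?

Db-7b5: half-diminished seventh on Db.
- root: Db
- minor 3rd: Fb
- diminished 5th: Abb
- minor 7th: Cb

Db – Fb – Abb – Cb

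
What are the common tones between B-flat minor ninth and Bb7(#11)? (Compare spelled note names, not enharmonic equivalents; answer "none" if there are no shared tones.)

Bb, F, Ab

B-flat minor ninth: Bb Db F Ab C
Bb7(#11): Bb D F Ab E
Common to both → Bb, F, Ab.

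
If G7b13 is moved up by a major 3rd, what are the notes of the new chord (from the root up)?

G up a major 3rd → B. New chord: B dominant seventh flat thirteen.
B — root
D# — major 3rd
F# — perfect 5th
A — minor 7th
G — minor 13th

B  D#  F#  A  G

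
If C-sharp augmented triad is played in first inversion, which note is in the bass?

E#

C-sharp augmented triad = C#–E#–G##. First inversion → third in the bass = E#.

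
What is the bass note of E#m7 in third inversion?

D#

E#m7 in root position is E#–G#–B#–D#.
Third inversion places the seventh in the bass, which is D#.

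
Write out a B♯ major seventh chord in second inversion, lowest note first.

B♯ major seventh = B♯–D𝄪–F𝄪–A𝄪; second inversion → fifth (F𝄪) lowest.

F𝄪  A𝄪  B♯  D𝄪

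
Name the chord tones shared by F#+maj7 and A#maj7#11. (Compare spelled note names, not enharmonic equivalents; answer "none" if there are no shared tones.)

A♯, C𝄪, E♯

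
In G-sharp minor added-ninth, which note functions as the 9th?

A#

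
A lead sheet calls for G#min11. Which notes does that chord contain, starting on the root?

G# B D# F# A# C#

G#min11 is a minor eleventh built on G#.
G# — root
B — minor 3rd
D# — perfect 5th
F# — minor 7th
A# — major 9th
C# — perfect 11th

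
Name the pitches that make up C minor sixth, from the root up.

C minor sixth: minor sixth on C.
C — root
E-flat — minor 3rd
G — perfect 5th
A — major 6th

C  E-flat  G  A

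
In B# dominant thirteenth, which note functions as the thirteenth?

G-double-sharp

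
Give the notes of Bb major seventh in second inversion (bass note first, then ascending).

In root position, Bb major seventh is B-flat–D–F–A.
Second inversion puts the fifth (F) in the bass.

F, A, B-flat, D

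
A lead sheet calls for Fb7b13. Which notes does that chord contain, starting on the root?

Fb Ab Cb Ebb Dbb

Fb7b13 is a dominant seventh flat thirteen built on Fb.
root → Fb
3rd (major 3rd) → Ab
5th (perfect 5th) → Cb
7th (minor 7th) → Ebb
13th (minor 13th) → Dbb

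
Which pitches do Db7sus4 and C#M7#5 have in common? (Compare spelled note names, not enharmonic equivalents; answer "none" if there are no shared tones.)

Db7sus4: Db Gb Ab Cb
C#M7#5: C# E# G## B#
Common to both → none.

none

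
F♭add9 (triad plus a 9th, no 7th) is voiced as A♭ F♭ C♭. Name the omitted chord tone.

G♭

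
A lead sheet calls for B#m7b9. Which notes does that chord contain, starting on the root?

B#m7b9: minor seventh flat nine on B#.
B# — root
D# — minor 3rd
F## — perfect 5th
A# — minor 7th
C# — minor 9th

B#, D#, F##, A#, C#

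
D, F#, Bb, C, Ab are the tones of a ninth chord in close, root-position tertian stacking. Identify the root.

Arranged so that each adjacent pair is a third by letter name: Bb – D – F# – Ab – C.
The bottom of that stack, Bb, is the root (this is Bb dominant ninth sharp five).

Bb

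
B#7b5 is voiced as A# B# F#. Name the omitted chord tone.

D##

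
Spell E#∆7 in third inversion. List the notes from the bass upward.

In root position, E#∆7 is E♯–G𝄪–B♯–D𝄪.
Third inversion puts the seventh (D𝄪) in the bass.

D𝄪, E♯, G𝄪, B♯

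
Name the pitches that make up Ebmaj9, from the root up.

E♭  G  B♭  D  F

Ebmaj9: major ninth on E♭.
E♭ — root
G — major 3rd
B♭ — perfect 5th
D — major 7th
F — major 9th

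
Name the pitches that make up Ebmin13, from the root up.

Eb – Gb – Bb – Db – F – Ab – C

Ebmin13 is a minor thirteenth built on Eb.
Eb — root
Gb — minor 3rd
Bb — perfect 5th
Db — minor 7th
F — major 9th
Ab — perfect 11th
C — major 13th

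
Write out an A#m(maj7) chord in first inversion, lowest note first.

C# E# G## A#

In root position, A#m(maj7) is A#–C#–E#–G##.
First inversion puts the third (C#) in the bass.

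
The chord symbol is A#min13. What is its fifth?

E#

A#min13 is built on A#; its 5th is a perfect 5th above the root.
A fifth above A uses the letter E, and the perfect 5th above A# is E#.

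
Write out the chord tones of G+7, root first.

G, B, D#, F

G+7 is an augmented seventh built on G.
- root: G
- major 3rd: B
- augmented 5th: D#
- minor 7th: F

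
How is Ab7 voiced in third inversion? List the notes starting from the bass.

Gb, Ab, C, Eb

In root position, Ab7 is Ab–C–Eb–Gb.
Third inversion puts the seventh (Gb) in the bass.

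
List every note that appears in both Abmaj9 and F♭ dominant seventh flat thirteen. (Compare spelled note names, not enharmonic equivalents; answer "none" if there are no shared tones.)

Ab

Abmaj9 = Ab, C, Eb, G, Bb.
F♭ dominant seventh flat thirteen = Fb, Ab, Cb, Ebb, Dbb.
Shared: Ab.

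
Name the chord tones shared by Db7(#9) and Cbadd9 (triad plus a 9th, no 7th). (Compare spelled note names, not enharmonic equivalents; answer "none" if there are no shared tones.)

Db7(#9): D♭ F A♭ C♭ E
Cbadd9: C♭ E♭ G♭ D♭
Common to both → D♭, C♭.

D♭, C♭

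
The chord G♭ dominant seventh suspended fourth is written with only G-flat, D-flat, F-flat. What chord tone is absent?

C-flat

G♭ dominant seventh suspended fourth = G-flat, C-flat, D-flat, F-flat. The voicing lacks the 4th (perfect 4th), C-flat.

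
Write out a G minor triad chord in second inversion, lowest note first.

D  G  B-flat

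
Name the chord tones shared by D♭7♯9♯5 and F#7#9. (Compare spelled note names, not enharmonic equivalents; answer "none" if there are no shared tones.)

E

D♭7♯9♯5 = Db, F, A, Cb, E.
F#7#9 = F#, A#, C#, E, G##.
Shared: E.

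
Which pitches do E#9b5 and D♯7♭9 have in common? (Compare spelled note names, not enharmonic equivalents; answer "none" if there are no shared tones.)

E#9b5 = E#, G##, B, D#, F##.
D♯7♭9 = D#, F##, A#, C#, E.
Shared: D#, F##.

D#  F##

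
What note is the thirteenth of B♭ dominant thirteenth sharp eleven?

G

B♭ dominant thirteenth sharp eleven is built on B-flat; its 13th is a major 13th above the root.
A sixth above B uses the letter G, and the major 13th above B-flat is G.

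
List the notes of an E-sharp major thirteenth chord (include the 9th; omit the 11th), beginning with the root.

E-sharp major thirteenth: major thirteenth on E-sharp.
- root: E-sharp
- major 3rd: G-double-sharp
- perfect 5th: B-sharp
- major 7th: D-double-sharp
- major 9th: F-double-sharp
- major 13th: C-double-sharp

E-sharp – G-double-sharp – B-sharp – D-double-sharp – F-double-sharp – C-double-sharp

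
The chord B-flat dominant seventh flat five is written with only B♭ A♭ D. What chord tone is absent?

F♭

B-flat dominant seventh flat five = B♭, D, F♭, A♭. The voicing lacks the 5th (diminished 5th), F♭.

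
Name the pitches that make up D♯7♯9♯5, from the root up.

D#, F##, A##, C#, E##

Root D#, quality dominant seventh sharp nine sharp five:
- root: D#
- major 3rd: F##
- augmented 5th: A##
- minor 7th: C#
- augmented 9th: E##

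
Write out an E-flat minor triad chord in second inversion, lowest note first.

B-flat  E-flat  G-flat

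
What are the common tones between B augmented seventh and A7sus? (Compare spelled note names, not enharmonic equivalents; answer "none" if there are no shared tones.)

A

B augmented seventh = B, D#, F##, A.
A7sus = A, D, E, G.
Shared: A.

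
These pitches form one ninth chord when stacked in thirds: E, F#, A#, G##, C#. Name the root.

F#

Stacking in thirds gives F# – A# – C# – E – G##, so F# is the root — F# dominant seventh sharp nine.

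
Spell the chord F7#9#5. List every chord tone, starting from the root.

Root F, quality dominant seventh sharp nine sharp five:
Root: F
Major 3rd (3rd): A
Augmented 5th (5th): C#
Minor 7th (7th): Eb
Augmented 9th (9th): G#

F, A, C#, Eb, G#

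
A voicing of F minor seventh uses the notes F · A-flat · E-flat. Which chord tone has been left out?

The full F minor seventh chord is F, A-flat, C, E-flat.
Comparing with the voicing, the perfect 5th (5th) — C — is absent.

C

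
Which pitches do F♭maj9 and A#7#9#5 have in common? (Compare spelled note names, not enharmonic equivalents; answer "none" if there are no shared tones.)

none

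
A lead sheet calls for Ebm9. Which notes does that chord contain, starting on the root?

Root Eb, quality minor ninth:
Root: Eb
Minor 3rd (3rd): Gb
Perfect 5th (5th): Bb
Minor 7th (7th): Db
Major 9th (9th): F

Eb – Gb – Bb – Db – F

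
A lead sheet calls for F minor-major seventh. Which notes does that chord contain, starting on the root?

F minor-major seventh: minor-major seventh on F.
F — root
A-flat — minor 3rd
C — perfect 5th
E — major 7th

F, A-flat, C, E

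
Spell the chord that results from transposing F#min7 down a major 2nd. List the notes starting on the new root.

E G B D

Transposed root: F# → E (major 2nd down). So we spell E minor seventh:
root → E
3rd (minor 3rd) → G
5th (perfect 5th) → B
7th (minor 7th) → D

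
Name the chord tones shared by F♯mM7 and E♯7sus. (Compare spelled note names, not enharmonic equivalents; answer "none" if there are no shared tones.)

E#

F♯mM7: F# A C# E#
E♯7sus: E# A# B# D#
Common to both → E#.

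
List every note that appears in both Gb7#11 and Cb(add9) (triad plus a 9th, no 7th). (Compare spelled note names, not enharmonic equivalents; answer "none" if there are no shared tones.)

Gb7#11 = Gb, Bb, Db, Fb, C.
Cb(add9) = Cb, Eb, Gb, Db.
Shared: Gb, Db.

Gb, Db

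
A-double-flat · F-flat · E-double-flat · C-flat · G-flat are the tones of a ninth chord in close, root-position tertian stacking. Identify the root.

Stacking in thirds gives F-flat – A-double-flat – C-flat – E-double-flat – G-flat, so F-flat is the root — F-flat minor ninth.

F-flat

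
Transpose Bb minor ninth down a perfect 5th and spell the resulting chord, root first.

Transposed root: B-flat → E-flat (perfect 5th down). So we spell E-flat minor ninth:
Root: E-flat
Minor 3rd (3rd): G-flat
Perfect 5th (5th): B-flat
Minor 7th (7th): D-flat
Major 9th (9th): F

E-flat G-flat B-flat D-flat F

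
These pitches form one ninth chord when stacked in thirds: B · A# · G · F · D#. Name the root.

Arranged so that each adjacent pair is a third by letter name: G – B – D# – F – A#.
The bottom of that stack, G, is the root (this is G dominant seventh sharp nine sharp five).

G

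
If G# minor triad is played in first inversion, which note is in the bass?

G# minor triad in root position is G#–B–D#.
First inversion places the third in the bass, which is B.

B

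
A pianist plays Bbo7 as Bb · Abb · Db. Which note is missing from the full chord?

Bbo7 = Bb, Db, Fb, Abb. The voicing lacks the 5th (diminished 5th), Fb.

Fb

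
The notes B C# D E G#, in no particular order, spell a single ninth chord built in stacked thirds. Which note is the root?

C#

Arranged so that each adjacent pair is a third by letter name: C# – E – G# – B – D.
The bottom of that stack, C#, is the root (this is C# minor seventh flat nine).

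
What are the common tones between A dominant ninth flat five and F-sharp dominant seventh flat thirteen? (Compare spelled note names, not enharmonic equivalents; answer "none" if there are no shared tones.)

C-sharp

A dominant ninth flat five: A C-sharp E-flat G B
F-sharp dominant seventh flat thirteen: F-sharp A-sharp C-sharp E D
Common to both → C-sharp.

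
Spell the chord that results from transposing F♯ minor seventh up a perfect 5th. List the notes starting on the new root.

Transposed root: F-sharp → C-sharp (perfect 5th up). So we spell C-sharp minor seventh:
Root: C-sharp
Minor 3rd (3rd): E
Perfect 5th (5th): G-sharp
Minor 7th (7th): B

C-sharp, E, G-sharp, B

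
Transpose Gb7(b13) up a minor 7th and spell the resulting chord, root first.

Fb – Ab – Cb – Ebb – Dbb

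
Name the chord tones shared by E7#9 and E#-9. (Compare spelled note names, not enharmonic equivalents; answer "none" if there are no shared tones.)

G♯ – F𝄪

E7#9: E G♯ B D F𝄪
E#-9: E♯ G♯ B♯ D♯ F𝄪
Common to both → G♯, F𝄪.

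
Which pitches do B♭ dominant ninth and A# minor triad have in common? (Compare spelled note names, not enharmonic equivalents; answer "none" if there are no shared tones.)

B♭ dominant ninth: B-flat D F A-flat C
A# minor triad: A-sharp C-sharp E-sharp
Common to both → none.

none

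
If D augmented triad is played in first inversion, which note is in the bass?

D augmented triad = D–F#–A#. First inversion → third in the bass = F#.

F#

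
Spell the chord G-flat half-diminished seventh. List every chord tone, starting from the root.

G-flat  B-double-flat  D-double-flat  F-flat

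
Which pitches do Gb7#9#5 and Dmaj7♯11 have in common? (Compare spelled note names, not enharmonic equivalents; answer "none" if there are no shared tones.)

D, A

Gb7#9#5 = G♭, B♭, D, F♭, A.
Dmaj7♯11 = D, F♯, A, C♯, G♯.
Shared: D, A.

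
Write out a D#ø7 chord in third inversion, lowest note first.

C♯ D♯ F♯ A

D#ø7 = D♯–F♯–A–C♯; third inversion → seventh (C♯) lowest.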